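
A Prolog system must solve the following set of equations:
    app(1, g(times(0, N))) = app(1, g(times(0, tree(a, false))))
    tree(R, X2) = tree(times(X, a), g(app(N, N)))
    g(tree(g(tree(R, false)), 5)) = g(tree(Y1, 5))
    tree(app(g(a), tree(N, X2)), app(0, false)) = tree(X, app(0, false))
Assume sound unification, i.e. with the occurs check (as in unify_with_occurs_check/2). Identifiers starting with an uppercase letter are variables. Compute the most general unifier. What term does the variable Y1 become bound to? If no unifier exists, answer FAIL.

g(tree(times(app(g(a), tree(tree(a, false), g(app(tree(a, false), tree(a, false))))), a), false))

Decompose app/2: 1 = 1,  g(times(0, N)) = g(times(0, tree(a, false))).
Delete trivial equation 1 = 1.
Decompose g/1: times(0, N) = times(0, tree(a, false)).
Decompose times/2: 0 = 0,  N = tree(a, false).
Delete trivial equation 0 = 0.
Bind N := tree(a, false); substituting into the 2 remaining equations that mention N gives: tree(R, X2) = tree(times(X, a), g(app(tree(a, false), tree(a, false)))),  tree(app(g(a), tree(tree(a, false), X2)), app(0, false)) = tree(X, app(0, false)).
Decompose tree/2: R = times(X, a),  X2 = g(app(tree(a, false), tree(a, false))).
Bind R := times(X, a); substituting into the one remaining equation that mentions R gives: g(tree(g(tree(times(X, a), false)), 5)) = g(tree(Y1, 5)).
Bind X2 := g(app(tree(a, false), tree(a, false))); substituting into the one remaining equation that mentions X2 gives: tree(app(g(a), tree(tree(a, false), g(app(tree(a, false), tree(a, false))))), app(0, false)) = tree(X, app(0, false)).
Decompose g/1: tree(g(tree(times(X, a), false)), 5) = tree(Y1, 5).
Decompose tree/2: g(tree(times(X, a), false)) = Y1,  5 = 5.
Bind Y1 := g(tree(times(X, a), false)); no other remaining equation mentions Y1.
Delete trivial equation 5 = 5.
Decompose tree/2: app(g(a), tree(tree(a, false), g(app(tree(a, false), tree(a, false))))) = X,  app(0, false) = app(0, false).
Bind X := app(g(a), tree(tree(a, false), g(app(tree(a, false), tree(a, false))))); no other remaining equation mentions X. Substituting into the earlier bindings gives R := times(app(g(a), tree(tree(a, false), g(app(tree(a, false), tree(a, false))))), a), Y1 := g(tree(times(app(g(a), tree(tree(a, false), g(app(tree(a, false), tree(a, false))))), a), false)).
Delete trivial equation app(0, false) = app(0, false).
MGU = { N = tree(a, false), R = times(app(g(a), tree(tree(a, false), g(app(tree(a, false), tree(a, false))))), a), X2 = g(app(tree(a, false), tree(a, false))), Y1 = g(tree(times(app(g(a), tree(tree(a, false), g(app(tree(a, false), tree(a, false))))), a), false)), X = app(g(a), tree(tree(a, false), g(app(tree(a, false), tree(a, false))))) }, so Y1 = g(tree(times(app(g(a), tree(tree(a, false), g(app(tree(a, false), tree(a, false))))), a), false)).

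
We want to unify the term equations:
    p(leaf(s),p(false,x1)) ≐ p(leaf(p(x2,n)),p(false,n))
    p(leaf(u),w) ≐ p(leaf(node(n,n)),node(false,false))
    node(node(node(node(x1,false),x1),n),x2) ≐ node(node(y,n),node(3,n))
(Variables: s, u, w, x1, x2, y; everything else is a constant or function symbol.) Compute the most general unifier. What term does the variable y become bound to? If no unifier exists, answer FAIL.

Decompose p/2: leaf(s) ≐ leaf(p(x2,n)),  p(false,x1) ≐ p(false,n).
Decompose leaf/1: s ≐ p(x2,n).
Bind s := p(x2,n); no other remaining equation mentions s.
Decompose p/2: false ≐ false,  x1 ≐ n.
Delete trivial equation false ≐ false.
Bind x1 := n; substituting into the one remaining equation that mentions x1 gives: node(node(node(node(n,false),n),n),x2) ≐ node(node(y,n),node(3,n)).
Decompose p/2: leaf(u) ≐ leaf(node(n,n)),  w ≐ node(false,false).
Decompose leaf/1: u ≐ node(n,n).
Bind u := node(n,n); no other remaining equation mentions u.
Bind w := node(false,false); no other remaining equation mentions w.
Decompose node/2: node(node(node(n,false),n),n) ≐ node(y,n),  x2 ≐ node(3,n).
Decompose node/2: node(node(n,false),n) ≐ y,  n ≐ n.
Bind y := node(node(n,false),n); no other remaining equation mentions y.
Delete trivial equation n ≐ n.
Bind x2 := node(3,n). Substituting into the earlier binding gives s := p(node(3,n),n).
MGU = { s -> p(node(3,n),n), x1 -> n, u -> node(n,n), w -> node(false,false), y -> node(node(n,false),n), x2 -> node(3,n) }, so y -> node(node(n,false),n).

node(node(n,false),n)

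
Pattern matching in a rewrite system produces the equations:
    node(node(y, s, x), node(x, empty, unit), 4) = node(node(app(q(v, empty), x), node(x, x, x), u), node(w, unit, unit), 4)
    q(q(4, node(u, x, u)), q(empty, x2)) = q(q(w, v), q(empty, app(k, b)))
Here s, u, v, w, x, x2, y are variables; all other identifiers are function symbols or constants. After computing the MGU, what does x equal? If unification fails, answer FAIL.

Decompose node/3: node(y, s, x) = node(app(q(v, empty), x), node(x, x, x), u),  node(x, empty, unit) = node(w, unit, unit),  4 = 4.
Decompose node/3: y = app(q(v, empty), x),  s = node(x, x, x),  x = u.
Bind y := app(q(v, empty), x); no other remaining equation mentions y.
Bind s := node(x, x, x); no other remaining equation mentions s.
Bind x := u; substituting into the 2 remaining equations that mention x gives: node(u, empty, unit) = node(w, unit, unit),  q(q(4, node(u, u, u)), q(empty, x2)) = q(q(w, v), q(empty, app(k, b))). Substituting into the earlier bindings gives y := app(q(v, empty), u), s := node(u, u, u).
Decompose node/3: u = w,  empty = unit,  unit = unit.
Bind u := w; substituting into the one remaining equation that mentions u gives: q(q(4, node(w, w, w)), q(empty, x2)) = q(q(w, v), q(empty, app(k, b))). Substituting into the earlier bindings gives y := app(q(v, empty), w), s := node(w, w, w), x := w.
Clash: constants empty and unit differ; no unifier exists.

FAIL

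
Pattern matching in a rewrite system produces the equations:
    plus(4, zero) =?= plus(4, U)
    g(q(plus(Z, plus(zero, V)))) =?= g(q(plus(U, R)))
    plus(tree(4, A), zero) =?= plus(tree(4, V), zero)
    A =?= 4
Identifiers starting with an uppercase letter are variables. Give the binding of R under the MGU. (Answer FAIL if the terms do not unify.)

plus(zero, 4)

Decompose plus/2: 4 =?= 4,  zero =?= U.
Delete trivial equation 4 =?= 4.
Bind U := zero; substituting into the one remaining equation that mentions U gives: g(q(plus(Z, plus(zero, V)))) =?= g(q(plus(zero, R))).
Decompose g/1: q(plus(Z, plus(zero, V))) =?= q(plus(zero, R)).
Decompose q/1: plus(Z, plus(zero, V)) =?= plus(zero, R).
Decompose plus/2: Z =?= zero,  plus(zero, V) =?= R.
Bind Z := zero; no other remaining equation mentions Z.
Bind R := plus(zero, V); no other remaining equation mentions R.
Decompose plus/2: tree(4, A) =?= tree(4, V),  zero =?= zero.
Decompose tree/2: 4 =?= 4,  A =?= V.
Delete trivial equation 4 =?= 4.
Bind A := V; substituting into the one remaining equation that mentions A gives: V =?= 4.
Delete trivial equation zero =?= zero.
Bind V := 4. Substituting into the earlier bindings gives R := plus(zero, 4), A := 4.
MGU = { U ↦ zero, Z ↦ zero, R ↦ plus(zero, 4), A ↦ 4, V ↦ 4 }, so R ↦ plus(zero, 4).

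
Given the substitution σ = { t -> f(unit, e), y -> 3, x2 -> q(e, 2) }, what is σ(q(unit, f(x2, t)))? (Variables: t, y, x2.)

Replace each occurrence of t with f(unit, e).
Replace each occurrence of x2 with q(e, 2).
Result: q(unit, f(q(e, 2), f(unit, e))).

q(unit, f(q(e, 2), f(unit, e)))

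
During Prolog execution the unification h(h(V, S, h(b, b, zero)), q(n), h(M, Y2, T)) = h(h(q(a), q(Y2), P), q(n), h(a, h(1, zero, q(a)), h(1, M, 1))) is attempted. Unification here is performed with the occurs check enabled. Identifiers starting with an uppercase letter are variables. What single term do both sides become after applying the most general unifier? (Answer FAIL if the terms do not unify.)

Decompose h/3: h(V, S, h(b, b, zero)) = h(q(a), q(Y2), P),  q(n) = q(n),  h(M, Y2, T) = h(a, h(1, zero, q(a)), h(1, M, 1)).
Decompose h/3: V = q(a),  S = q(Y2),  h(b, b, zero) = P.
Bind V := q(a); no other remaining equation mentions V.
Bind S := q(Y2); no other remaining equation mentions S.
Bind P := h(b, b, zero); no other remaining equation mentions P.
Delete trivial equation q(n) = q(n).
Decompose h/3: M = a,  Y2 = h(1, zero, q(a)),  T = h(1, M, 1).
Bind M := a; substituting into the one remaining equation that mentions M gives: T = h(1, a, 1).
Bind Y2 := h(1, zero, q(a)); no other remaining equation mentions Y2. Substituting into the earlier binding gives S := q(h(1, zero, q(a))).
Bind T := h(1, a, 1).
Applying the MGU to either side gives h(h(q(a), q(h(1, zero, q(a))), h(b, b, zero)), q(n), h(a, h(1, zero, q(a)), h(1, a, 1))).

h(h(q(a), q(h(1, zero, q(a))), h(b, b, zero)), q(n), h(a, h(1, zero, q(a)), h(1, a, 1)))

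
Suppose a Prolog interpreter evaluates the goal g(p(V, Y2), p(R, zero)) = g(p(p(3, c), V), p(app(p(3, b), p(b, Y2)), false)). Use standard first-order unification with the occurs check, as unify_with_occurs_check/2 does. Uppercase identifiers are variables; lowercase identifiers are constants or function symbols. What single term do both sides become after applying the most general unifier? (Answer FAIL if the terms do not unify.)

FAIL

Decompose g/2: p(V, Y2) = p(p(3, c), V),  p(R, zero) = p(app(p(3, b), p(b, Y2)), false).
Decompose p/2: V = p(3, c),  Y2 = V.
Bind V := p(3, c); substituting into the one remaining equation that mentions V gives: Y2 = p(3, c).
Bind Y2 := p(3, c); substituting into the remaining equation gives: p(R, zero) = p(app(p(3, b), p(b, p(3, c))), false).
Decompose p/2: R = app(p(3, b), p(b, p(3, c))),  zero = false.
Bind R := app(p(3, b), p(b, p(3, c))); no other remaining equation mentions R.
Clash: constants zero and false differ; no unifier exists.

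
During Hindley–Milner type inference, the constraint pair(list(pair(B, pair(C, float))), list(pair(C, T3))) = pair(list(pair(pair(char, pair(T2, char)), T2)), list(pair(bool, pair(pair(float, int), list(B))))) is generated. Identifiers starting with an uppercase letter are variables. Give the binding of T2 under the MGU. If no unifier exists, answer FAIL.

pair(bool, float)

Decompose pair/2: list(pair(B, pair(C, float))) = list(pair(pair(char, pair(T2, char)), T2)),  list(pair(C, T3)) = list(pair(bool, pair(pair(float, int), list(B)))).
Decompose list/1: pair(B, pair(C, float)) = pair(pair(char, pair(T2, char)), T2).
Decompose pair/2: B = pair(char, pair(T2, char)),  pair(C, float) = T2.
Bind B := pair(char, pair(T2, char)); substituting into the one remaining equation that mentions B gives: list(pair(C, T3)) = list(pair(bool, pair(pair(float, int), list(pair(char, pair(T2, char)))))).
Bind T2 := pair(C, float); substituting into the remaining equation gives: list(pair(C, T3)) = list(pair(bool, pair(pair(float, int), list(pair(char, pair(pair(C, float), char)))))). Substituting into the earlier binding gives B := pair(char, pair(pair(C, float), char)).
Decompose list/1: pair(C, T3) = pair(bool, pair(pair(float, int), list(pair(char, pair(pair(C, float), char))))).
Decompose pair/2: C = bool,  T3 = pair(pair(float, int), list(pair(char, pair(pair(C, float), char)))).
Bind C := bool; substituting into the remaining equation gives: T3 = pair(pair(float, int), list(pair(char, pair(pair(bool, float), char)))). Substituting into the earlier bindings gives B := pair(char, pair(pair(bool, float), char)), T2 := pair(bool, float).
Bind T3 := pair(pair(float, int), list(pair(char, pair(pair(bool, float), char)))).
MGU = { B := pair(char, pair(pair(bool, float), char)), T2 := pair(bool, float), C := bool, T3 := pair(pair(float, int), list(pair(char, pair(pair(bool, float), char)))) }, so T2 := pair(bool, float).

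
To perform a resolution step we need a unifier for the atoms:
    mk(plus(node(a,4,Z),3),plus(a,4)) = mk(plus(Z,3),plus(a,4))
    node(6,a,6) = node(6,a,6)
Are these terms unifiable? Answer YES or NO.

Decompose mk/2: plus(node(a,4,Z),3) = plus(Z,3),  plus(a,4) = plus(a,4).
Decompose plus/2: node(a,4,Z) = Z,  3 = 3.
Occurs check fails: Z occurs in node(a,4,Z); the equation Z = node(a,4,Z) has no finite solution.

NO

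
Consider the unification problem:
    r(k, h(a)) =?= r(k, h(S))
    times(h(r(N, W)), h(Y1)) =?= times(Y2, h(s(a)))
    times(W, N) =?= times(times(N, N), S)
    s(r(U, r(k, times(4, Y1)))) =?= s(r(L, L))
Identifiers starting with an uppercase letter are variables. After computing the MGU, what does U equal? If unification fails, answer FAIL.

r(k, times(4, s(a)))

Decompose r/2: k =?= k,  h(a) =?= h(S).
Delete trivial equation k =?= k.
Decompose h/1: a =?= S.
Bind S := a; substituting into the one remaining equation that mentions S gives: times(W, N) =?= times(times(N, N), a).
Decompose times/2: h(r(N, W)) =?= Y2,  h(Y1) =?= h(s(a)).
Bind Y2 := h(r(N, W)); no other remaining equation mentions Y2.
Decompose h/1: Y1 =?= s(a).
Bind Y1 := s(a); substituting into the one remaining equation that mentions Y1 gives: s(r(U, r(k, times(4, s(a))))) =?= s(r(L, L)).
Decompose times/2: W =?= times(N, N),  N =?= a.
Bind W := times(N, N); no other remaining equation mentions W. Substituting into the earlier binding gives Y2 := h(r(N, times(N, N))).
Bind N := a; no other remaining equation mentions N. Substituting into the earlier bindings gives Y2 := h(r(a, times(a, a))), W := times(a, a).
Decompose s/1: r(U, r(k, times(4, s(a)))) =?= r(L, L).
Decompose r/2: U =?= L,  r(k, times(4, s(a))) =?= L.
Bind U := L; no other remaining equation mentions U.
Bind L := r(k, times(4, s(a))). Substituting into the earlier binding gives U := r(k, times(4, s(a))).
MGU = { S := a, Y2 := h(r(a, times(a, a))), Y1 := s(a), W := times(a, a), N := a, U := r(k, times(4, s(a))), L := r(k, times(4, s(a))) }, so U := r(k, times(4, s(a))).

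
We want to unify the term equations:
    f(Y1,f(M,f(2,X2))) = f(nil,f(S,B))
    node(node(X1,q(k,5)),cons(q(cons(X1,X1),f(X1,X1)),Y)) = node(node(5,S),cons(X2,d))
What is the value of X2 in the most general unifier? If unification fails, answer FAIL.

q(cons(5,5),f(5,5))

Decompose f/2: Y1 = nil,  f(M,f(2,X2)) = f(S,B).
Bind Y1 := nil; no other remaining equation mentions Y1.
Decompose f/2: M = S,  f(2,X2) = B.
Bind M := S; no other remaining equation mentions M.
Bind B := f(2,X2); no other remaining equation mentions B.
Decompose node/2: node(X1,q(k,5)) = node(5,S),  cons(q(cons(X1,X1),f(X1,X1)),Y) = cons(X2,d).
Decompose node/2: X1 = 5,  q(k,5) = S.
Bind X1 := 5; substituting into the one remaining equation that mentions X1 gives: cons(q(cons(5,5),f(5,5)),Y) = cons(X2,d).
Bind S := q(k,5); no other remaining equation mentions S. Substituting into the earlier binding gives M := q(k,5).
Decompose cons/2: q(cons(5,5),f(5,5)) = X2,  Y = d.
Bind X2 := q(cons(5,5),f(5,5)); no other remaining equation mentions X2. Substituting into the earlier binding gives B := f(2,q(cons(5,5),f(5,5))).
Bind Y := d.
MGU = { Y1 ↦ nil, M ↦ q(k,5), B ↦ f(2,q(cons(5,5),f(5,5))), X1 ↦ 5, S ↦ q(k,5), X2 ↦ q(cons(5,5),f(5,5)), Y ↦ d }, so X2 ↦ q(cons(5,5),f(5,5)).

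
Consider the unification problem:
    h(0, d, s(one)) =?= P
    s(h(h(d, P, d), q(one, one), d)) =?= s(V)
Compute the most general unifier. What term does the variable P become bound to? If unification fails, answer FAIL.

h(0, d, s(one))

Bind P := h(0, d, s(one)); substituting into the remaining equation gives: s(h(h(d, h(0, d, s(one)), d), q(one, one), d)) =?= s(V).
Decompose s/1: h(h(d, h(0, d, s(one)), d), q(one, one), d) =?= V.
Bind V := h(h(d, h(0, d, s(one)), d), q(one, one), d).
MGU = { P ↦ h(0, d, s(one)), V ↦ h(h(d, h(0, d, s(one)), d), q(one, one), d) }, so P ↦ h(0, d, s(one)).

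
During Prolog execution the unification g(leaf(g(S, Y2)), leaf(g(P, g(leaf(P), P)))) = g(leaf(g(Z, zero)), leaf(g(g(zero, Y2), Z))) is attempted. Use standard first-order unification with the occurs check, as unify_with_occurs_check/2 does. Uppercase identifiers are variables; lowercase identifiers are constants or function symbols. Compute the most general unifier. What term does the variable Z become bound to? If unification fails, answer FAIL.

Decompose g/2: leaf(g(S, Y2)) = leaf(g(Z, zero)),  leaf(g(P, g(leaf(P), P))) = leaf(g(g(zero, Y2), Z)).
Decompose leaf/1: g(S, Y2) = g(Z, zero).
Decompose g/2: S = Z,  Y2 = zero.
Bind S := Z; no other remaining equation mentions S.
Bind Y2 := zero; substituting into the remaining equation gives: leaf(g(P, g(leaf(P), P))) = leaf(g(g(zero, zero), Z)).
Decompose leaf/1: g(P, g(leaf(P), P)) = g(g(zero, zero), Z).
Decompose g/2: P = g(zero, zero),  g(leaf(P), P) = Z.
Bind P := g(zero, zero); substituting into the remaining equation gives: g(leaf(g(zero, zero)), g(zero, zero)) = Z.
Bind Z := g(leaf(g(zero, zero)), g(zero, zero)). Substituting into the earlier binding gives S := g(leaf(g(zero, zero)), g(zero, zero)).
MGU = { S = g(leaf(g(zero, zero)), g(zero, zero)), Y2 = zero, P = g(zero, zero), Z = g(leaf(g(zero, zero)), g(zero, zero)) }, so Z = g(leaf(g(zero, zero)), g(zero, zero)).

g(leaf(g(zero, zero)), g(zero, zero))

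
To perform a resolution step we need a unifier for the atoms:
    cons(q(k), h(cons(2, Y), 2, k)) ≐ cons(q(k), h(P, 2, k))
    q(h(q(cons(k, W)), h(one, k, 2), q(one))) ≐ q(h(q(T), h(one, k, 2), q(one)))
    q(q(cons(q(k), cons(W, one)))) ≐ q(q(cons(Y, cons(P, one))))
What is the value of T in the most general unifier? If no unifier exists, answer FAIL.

Decompose cons/2: q(k) ≐ q(k),  h(cons(2, Y), 2, k) ≐ h(P, 2, k).
Delete trivial equation q(k) ≐ q(k).
Decompose h/3: cons(2, Y) ≐ P,  2 ≐ 2,  k ≐ k.
Bind P := cons(2, Y); substituting into the one remaining equation that mentions P gives: q(q(cons(q(k), cons(W, one)))) ≐ q(q(cons(Y, cons(cons(2, Y), one)))).
Delete trivial equation 2 ≐ 2.
Delete trivial equation k ≐ k.
Decompose q/1: h(q(cons(k, W)), h(one, k, 2), q(one)) ≐ h(q(T), h(one, k, 2), q(one)).
Decompose h/3: q(cons(k, W)) ≐ q(T),  h(one, k, 2) ≐ h(one, k, 2),  q(one) ≐ q(one).
Decompose q/1: cons(k, W) ≐ T.
Bind T := cons(k, W); no other remaining equation mentions T.
Delete trivial equation h(one, k, 2) ≐ h(one, k, 2).
Delete trivial equation q(one) ≐ q(one).
Decompose q/1: q(cons(q(k), cons(W, one))) ≐ q(cons(Y, cons(cons(2, Y), one))).
Decompose q/1: cons(q(k), cons(W, one)) ≐ cons(Y, cons(cons(2, Y), one)).
Decompose cons/2: q(k) ≐ Y,  cons(W, one) ≐ cons(cons(2, Y), one).
Bind Y := q(k); substituting into the remaining equation gives: cons(W, one) ≐ cons(cons(2, q(k)), one). Substituting into the earlier binding gives P := cons(2, q(k)).
Decompose cons/2: W ≐ cons(2, q(k)),  one ≐ one.
Bind W := cons(2, q(k)); no other remaining equation mentions W. Substituting into the earlier binding gives T := cons(k, cons(2, q(k))).
Delete trivial equation one ≐ one.
MGU = { P := cons(2, q(k)), T := cons(k, cons(2, q(k))), Y := q(k), W := cons(2, q(k)) }, so T := cons(k, cons(2, q(k))).

cons(k, cons(2, q(k)))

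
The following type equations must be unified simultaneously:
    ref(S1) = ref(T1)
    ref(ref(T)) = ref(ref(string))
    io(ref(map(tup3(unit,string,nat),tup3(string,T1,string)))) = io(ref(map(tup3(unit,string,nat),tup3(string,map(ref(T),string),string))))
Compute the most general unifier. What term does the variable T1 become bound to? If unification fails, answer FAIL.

map(ref(string),string)

Decompose ref/1: S1 = T1.
Bind S1 := T1; no other remaining equation mentions S1.
Decompose ref/1: ref(T) = ref(string).
Decompose ref/1: T = string.
Bind T := string; substituting into the remaining equation gives: io(ref(map(tup3(unit,string,nat),tup3(string,T1,string)))) = io(ref(map(tup3(unit,string,nat),tup3(string,map(ref(string),string),string)))).
Decompose io/1: ref(map(tup3(unit,string,nat),tup3(string,T1,string))) = ref(map(tup3(unit,string,nat),tup3(string,map(ref(string),string),string))).
Decompose ref/1: map(tup3(unit,string,nat),tup3(string,T1,string)) = map(tup3(unit,string,nat),tup3(string,map(ref(string),string),string)).
Decompose map/2: tup3(unit,string,nat) = tup3(unit,string,nat),  tup3(string,T1,string) = tup3(string,map(ref(string),string),string).
Delete trivial equation tup3(unit,string,nat) = tup3(unit,string,nat).
Decompose tup3/3: string = string,  T1 = map(ref(string),string),  string = string.
Delete trivial equation string = string.
Bind T1 := map(ref(string),string); no other remaining equation mentions T1. Substituting into the earlier binding gives S1 := map(ref(string),string).
Delete trivial equation string = string.
MGU = { S1 ↦ map(ref(string),string), T ↦ string, T1 ↦ map(ref(string),string) }, so T1 ↦ map(ref(string),string).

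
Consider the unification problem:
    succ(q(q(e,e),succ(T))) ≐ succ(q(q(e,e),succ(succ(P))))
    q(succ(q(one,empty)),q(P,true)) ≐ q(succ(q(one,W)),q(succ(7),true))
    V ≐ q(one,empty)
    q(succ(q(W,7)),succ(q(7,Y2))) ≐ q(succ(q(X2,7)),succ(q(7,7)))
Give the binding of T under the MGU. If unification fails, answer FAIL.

succ(succ(7))

Decompose succ/1: q(q(e,e),succ(T)) ≐ q(q(e,e),succ(succ(P))).
Decompose q/2: q(e,e) ≐ q(e,e),  succ(T) ≐ succ(succ(P)).
Delete trivial equation q(e,e) ≐ q(e,e).
Decompose succ/1: T ≐ succ(P).
Bind T := succ(P); no other remaining equation mentions T.
Decompose q/2: succ(q(one,empty)) ≐ succ(q(one,W)),  q(P,true) ≐ q(succ(7),true).
Decompose succ/1: q(one,empty) ≐ q(one,W).
Decompose q/2: one ≐ one,  empty ≐ W.
Delete trivial equation one ≐ one.
Bind W := empty; substituting into the one remaining equation that mentions W gives: q(succ(q(empty,7)),succ(q(7,Y2))) ≐ q(succ(q(X2,7)),succ(q(7,7))).
Decompose q/2: P ≐ succ(7),  true ≐ true.
Bind P := succ(7); no other remaining equation mentions P. Substituting into the earlier binding gives T := succ(succ(7)).
Delete trivial equation true ≐ true.
Bind V := q(one,empty); no other remaining equation mentions V.
Decompose q/2: succ(q(empty,7)) ≐ succ(q(X2,7)),  succ(q(7,Y2)) ≐ succ(q(7,7)).
Decompose succ/1: q(empty,7) ≐ q(X2,7).
Decompose q/2: empty ≐ X2,  7 ≐ 7.
Bind X2 := empty; no other remaining equation mentions X2.
Delete trivial equation 7 ≐ 7.
Decompose succ/1: q(7,Y2) ≐ q(7,7).
Decompose q/2: 7 ≐ 7,  Y2 ≐ 7.
Delete trivial equation 7 ≐ 7.
Bind Y2 := 7.
MGU = { T ↦ succ(succ(7)), W ↦ empty, P ↦ succ(7), V ↦ q(one,empty), X2 ↦ empty, Y2 ↦ 7 }, so T ↦ succ(succ(7)).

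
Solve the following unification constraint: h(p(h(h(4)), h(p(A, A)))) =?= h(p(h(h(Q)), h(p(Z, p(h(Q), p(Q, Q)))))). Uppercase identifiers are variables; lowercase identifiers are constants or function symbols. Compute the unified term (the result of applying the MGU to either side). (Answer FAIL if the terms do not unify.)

Decompose h/1: p(h(h(4)), h(p(A, A))) =?= p(h(h(Q)), h(p(Z, p(h(Q), p(Q, Q))))).
Decompose p/2: h(h(4)) =?= h(h(Q)),  h(p(A, A)) =?= h(p(Z, p(h(Q), p(Q, Q)))).
Decompose h/1: h(4) =?= h(Q).
Decompose h/1: 4 =?= Q.
Bind Q := 4; substituting into the remaining equation gives: h(p(A, A)) =?= h(p(Z, p(h(4), p(4, 4)))).
Decompose h/1: p(A, A) =?= p(Z, p(h(4), p(4, 4))).
Decompose p/2: A =?= Z,  A =?= p(h(4), p(4, 4)).
Bind A := Z; substituting into the remaining equation gives: Z =?= p(h(4), p(4, 4)).
Bind Z := p(h(4), p(4, 4)). Substituting into the earlier binding gives A := p(h(4), p(4, 4)).
Applying the MGU to either side gives h(p(h(h(4)), h(p(p(h(4), p(4, 4)), p(h(4), p(4, 4)))))).

h(p(h(h(4)), h(p(p(h(4), p(4, 4)), p(h(4), p(4, 4))))))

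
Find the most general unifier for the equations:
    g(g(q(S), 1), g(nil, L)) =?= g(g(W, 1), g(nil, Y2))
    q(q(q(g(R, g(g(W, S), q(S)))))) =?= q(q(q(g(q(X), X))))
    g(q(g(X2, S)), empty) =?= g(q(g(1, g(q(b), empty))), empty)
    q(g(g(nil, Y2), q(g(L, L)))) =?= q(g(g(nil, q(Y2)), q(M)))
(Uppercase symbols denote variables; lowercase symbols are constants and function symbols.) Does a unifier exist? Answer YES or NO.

Decompose g/2: g(q(S), 1) =?= g(W, 1),  g(nil, L) =?= g(nil, Y2).
Decompose g/2: q(S) =?= W,  1 =?= 1.
Bind W := q(S); substituting into the one remaining equation that mentions W gives: q(q(q(g(R, g(g(q(S), S), q(S)))))) =?= q(q(q(g(q(X), X)))).
Delete trivial equation 1 =?= 1.
Decompose g/2: nil =?= nil,  L =?= Y2.
Delete trivial equation nil =?= nil.
Bind L := Y2; substituting into the one remaining equation that mentions L gives: q(g(g(nil, Y2), q(g(Y2, Y2)))) =?= q(g(g(nil, q(Y2)), q(M))).
Decompose q/1: q(q(g(R, g(g(q(S), S), q(S))))) =?= q(q(g(q(X), X))).
Decompose q/1: q(g(R, g(g(q(S), S), q(S)))) =?= q(g(q(X), X)).
Decompose q/1: g(R, g(g(q(S), S), q(S))) =?= g(q(X), X).
Decompose g/2: R =?= q(X),  g(g(q(S), S), q(S)) =?= X.
Bind R := q(X); no other remaining equation mentions R.
Bind X := g(g(q(S), S), q(S)); no other remaining equation mentions X. Substituting into the earlier binding gives R := q(g(g(q(S), S), q(S))).
Decompose g/2: q(g(X2, S)) =?= q(g(1, g(q(b), empty))),  empty =?= empty.
Decompose q/1: g(X2, S) =?= g(1, g(q(b), empty)).
Decompose g/2: X2 =?= 1,  S =?= g(q(b), empty).
Bind X2 := 1; no other remaining equation mentions X2.
Bind S := g(q(b), empty); no other remaining equation mentions S. Substituting into the earlier bindings gives W := q(g(q(b), empty)), R := q(g(g(q(g(q(b), empty)), g(q(b), empty)), q(g(q(b), empty)))), X := g(g(q(g(q(b), empty)), g(q(b), empty)), q(g(q(b), empty))).
Delete trivial equation empty =?= empty.
Decompose q/1: g(g(nil, Y2), q(g(Y2, Y2))) =?= g(g(nil, q(Y2)), q(M)).
Decompose g/2: g(nil, Y2) =?= g(nil, q(Y2)),  q(g(Y2, Y2)) =?= q(M).
Decompose g/2: nil =?= nil,  Y2 =?= q(Y2).
Delete trivial equation nil =?= nil.
Occurs check fails: Y2 occurs in q(Y2); the equation Y2 =?= q(Y2) has no finite solution.

NO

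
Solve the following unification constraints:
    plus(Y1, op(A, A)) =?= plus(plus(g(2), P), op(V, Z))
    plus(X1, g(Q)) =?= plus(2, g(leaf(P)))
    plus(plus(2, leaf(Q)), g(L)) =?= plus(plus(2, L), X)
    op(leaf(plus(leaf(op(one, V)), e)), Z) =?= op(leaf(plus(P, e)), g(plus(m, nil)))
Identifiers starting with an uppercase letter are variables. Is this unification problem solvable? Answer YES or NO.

YES

Decompose plus/2: Y1 =?= plus(g(2), P),  op(A, A) =?= op(V, Z).
Bind Y1 := plus(g(2), P); no other remaining equation mentions Y1.
Decompose op/2: A =?= V,  A =?= Z.
Bind A := V; substituting into the one remaining equation that mentions A gives: V =?= Z.
Bind V := Z; substituting into the one remaining equation that mentions V gives: op(leaf(plus(leaf(op(one, Z)), e)), Z) =?= op(leaf(plus(P, e)), g(plus(m, nil))). Substituting into the earlier binding gives A := Z.
Decompose plus/2: X1 =?= 2,  g(Q) =?= g(leaf(P)).
Bind X1 := 2; no other remaining equation mentions X1.
Decompose g/1: Q =?= leaf(P).
Bind Q := leaf(P); substituting into the one remaining equation that mentions Q gives: plus(plus(2, leaf(leaf(P))), g(L)) =?= plus(plus(2, L), X).
Decompose plus/2: plus(2, leaf(leaf(P))) =?= plus(2, L),  g(L) =?= X.
Decompose plus/2: 2 =?= 2,  leaf(leaf(P)) =?= L.
Delete trivial equation 2 =?= 2.
Bind L := leaf(leaf(P)); substituting into the one remaining equation that mentions L gives: g(leaf(leaf(P))) =?= X.
Bind X := g(leaf(leaf(P))); no other remaining equation mentions X.
Decompose op/2: leaf(plus(leaf(op(one, Z)), e)) =?= leaf(plus(P, e)),  Z =?= g(plus(m, nil)).
Decompose leaf/1: plus(leaf(op(one, Z)), e) =?= plus(P, e).
Decompose plus/2: leaf(op(one, Z)) =?= P,  e =?= e.
Bind P := leaf(op(one, Z)); no other remaining equation mentions P. Substituting into the earlier bindings gives Y1 := plus(g(2), leaf(op(one, Z))), Q := leaf(leaf(op(one, Z))), L := leaf(leaf(leaf(op(one, Z)))), X := g(leaf(leaf(leaf(op(one, Z))))).
Delete trivial equation e =?= e.
Bind Z := g(plus(m, nil)). Substituting into the earlier bindings gives Y1 := plus(g(2), leaf(op(one, g(plus(m, nil))))), A := g(plus(m, nil)), V := g(plus(m, nil)), Q := leaf(leaf(op(one, g(plus(m, nil))))), L := leaf(leaf(leaf(op(one, g(plus(m, nil)))))), X := g(leaf(leaf(leaf(op(one, g(plus(m, nil))))))), P := leaf(op(one, g(plus(m, nil)))).
No equations remain and no clash or occurs-check failure arose, so a unifier exists.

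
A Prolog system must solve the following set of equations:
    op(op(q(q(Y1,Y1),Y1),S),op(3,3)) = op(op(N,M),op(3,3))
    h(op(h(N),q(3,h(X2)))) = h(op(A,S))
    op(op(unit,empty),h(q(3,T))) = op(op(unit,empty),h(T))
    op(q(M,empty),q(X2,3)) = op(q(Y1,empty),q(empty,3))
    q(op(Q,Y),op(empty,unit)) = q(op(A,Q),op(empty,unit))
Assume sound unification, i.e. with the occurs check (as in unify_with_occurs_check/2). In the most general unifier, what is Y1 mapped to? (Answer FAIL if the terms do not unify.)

FAIL

Decompose op/2: op(q(q(Y1,Y1),Y1),S) = op(N,M),  op(3,3) = op(3,3).
Decompose op/2: q(q(Y1,Y1),Y1) = N,  S = M.
Bind N := q(q(Y1,Y1),Y1); substituting into the one remaining equation that mentions N gives: h(op(h(q(q(Y1,Y1),Y1)),q(3,h(X2)))) = h(op(A,S)).
Bind S := M; substituting into the one remaining equation that mentions S gives: h(op(h(q(q(Y1,Y1),Y1)),q(3,h(X2)))) = h(op(A,M)).
Delete trivial equation op(3,3) = op(3,3).
Decompose h/1: op(h(q(q(Y1,Y1),Y1)),q(3,h(X2))) = op(A,M).
Decompose op/2: h(q(q(Y1,Y1),Y1)) = A,  q(3,h(X2)) = M.
Bind A := h(q(q(Y1,Y1),Y1)); substituting into the one remaining equation that mentions A gives: q(op(Q,Y),op(empty,unit)) = q(op(h(q(q(Y1,Y1),Y1)),Q),op(empty,unit)).
Bind M := q(3,h(X2)); substituting into the one remaining equation that mentions M gives: op(q(q(3,h(X2)),empty),q(X2,3)) = op(q(Y1,empty),q(empty,3)). Substituting into the earlier binding gives S := q(3,h(X2)).
Decompose op/2: op(unit,empty) = op(unit,empty),  h(q(3,T)) = h(T).
Delete trivial equation op(unit,empty) = op(unit,empty).
Decompose h/1: q(3,T) = T.
Occurs check fails: T occurs in q(3,T); the equation T = q(3,T) has no finite solution.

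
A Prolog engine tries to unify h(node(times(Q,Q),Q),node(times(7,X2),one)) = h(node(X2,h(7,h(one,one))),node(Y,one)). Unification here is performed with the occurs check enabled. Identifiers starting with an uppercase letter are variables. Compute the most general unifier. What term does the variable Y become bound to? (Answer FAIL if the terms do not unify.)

times(7,times(h(7,h(one,one)),h(7,h(one,one))))

Decompose h/2: node(times(Q,Q),Q) = node(X2,h(7,h(one,one))),  node(times(7,X2),one) = node(Y,one).
Decompose node/2: times(Q,Q) = X2,  Q = h(7,h(one,one)).
Bind X2 := times(Q,Q); substituting into the one remaining equation that mentions X2 gives: node(times(7,times(Q,Q)),one) = node(Y,one).
Bind Q := h(7,h(one,one)); substituting into the remaining equation gives: node(times(7,times(h(7,h(one,one)),h(7,h(one,one)))),one) = node(Y,one). Substituting into the earlier binding gives X2 := times(h(7,h(one,one)),h(7,h(one,one))).
Decompose node/2: times(7,times(h(7,h(one,one)),h(7,h(one,one)))) = Y,  one = one.
Bind Y := times(7,times(h(7,h(one,one)),h(7,h(one,one)))); no other remaining equation mentions Y.
Delete trivial equation one = one.
MGU = { X2 ↦ times(h(7,h(one,one)),h(7,h(one,one))), Q ↦ h(7,h(one,one)), Y ↦ times(7,times(h(7,h(one,one)),h(7,h(one,one)))) }, so Y ↦ times(7,times(h(7,h(one,one)),h(7,h(one,one)))).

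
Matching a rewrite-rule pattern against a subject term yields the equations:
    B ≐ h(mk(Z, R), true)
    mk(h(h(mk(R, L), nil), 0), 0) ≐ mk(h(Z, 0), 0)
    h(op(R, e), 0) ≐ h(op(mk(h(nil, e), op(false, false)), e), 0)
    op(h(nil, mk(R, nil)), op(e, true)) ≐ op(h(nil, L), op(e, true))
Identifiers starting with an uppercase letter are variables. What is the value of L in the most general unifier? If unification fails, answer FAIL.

Bind B := h(mk(Z, R), true); no other remaining equation mentions B.
Decompose mk/2: h(h(mk(R, L), nil), 0) ≐ h(Z, 0),  0 ≐ 0.
Decompose h/2: h(mk(R, L), nil) ≐ Z,  0 ≐ 0.
Bind Z := h(mk(R, L), nil); no other remaining equation mentions Z. Substituting into the earlier binding gives B := h(mk(h(mk(R, L), nil), R), true).
Delete trivial equation 0 ≐ 0.
Delete trivial equation 0 ≐ 0.
Decompose h/2: op(R, e) ≐ op(mk(h(nil, e), op(false, false)), e),  0 ≐ 0.
Decompose op/2: R ≐ mk(h(nil, e), op(false, false)),  e ≐ e.
Bind R := mk(h(nil, e), op(false, false)); substituting into the one remaining equation that mentions R gives: op(h(nil, mk(mk(h(nil, e), op(false, false)), nil)), op(e, true)) ≐ op(h(nil, L), op(e, true)). Substituting into the earlier bindings gives B := h(mk(h(mk(mk(h(nil, e), op(false, false)), L), nil), mk(h(nil, e), op(false, false))), true), Z := h(mk(mk(h(nil, e), op(false, false)), L), nil).
Delete trivial equation e ≐ e.
Delete trivial equation 0 ≐ 0.
Decompose op/2: h(nil, mk(mk(h(nil, e), op(false, false)), nil)) ≐ h(nil, L),  op(e, true) ≐ op(e, true).
Decompose h/2: nil ≐ nil,  mk(mk(h(nil, e), op(false, false)), nil) ≐ L.
Delete trivial equation nil ≐ nil.
Bind L := mk(mk(h(nil, e), op(false, false)), nil); no other remaining equation mentions L. Substituting into the earlier bindings gives B := h(mk(h(mk(mk(h(nil, e), op(false, false)), mk(mk(h(nil, e), op(false, false)), nil)), nil), mk(h(nil, e), op(false, false))), true), Z := h(mk(mk(h(nil, e), op(false, false)), mk(mk(h(nil, e), op(false, false)), nil)), nil).
Delete trivial equation op(e, true) ≐ op(e, true).
MGU = { B -> h(mk(h(mk(mk(h(nil, e), op(false, false)), mk(mk(h(nil, e), op(false, false)), nil)), nil), mk(h(nil, e), op(false, false))), true), Z -> h(mk(mk(h(nil, e), op(false, false)), mk(mk(h(nil, e), op(false, false)), nil)), nil), R -> mk(h(nil, e), op(false, false)), L -> mk(mk(h(nil, e), op(false, false)), nil) }, so L -> mk(mk(h(nil, e), op(false, false)), nil).

mk(mk(h(nil, e), op(false, false)), nil)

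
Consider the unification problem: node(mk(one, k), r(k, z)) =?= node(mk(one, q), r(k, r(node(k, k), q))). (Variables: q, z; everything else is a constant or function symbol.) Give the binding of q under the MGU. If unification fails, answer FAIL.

Decompose node/2: mk(one, k) =?= mk(one, q),  r(k, z) =?= r(k, r(node(k, k), q)).
Decompose mk/2: one =?= one,  k =?= q.
Delete trivial equation one =?= one.
Bind q := k; substituting into the remaining equation gives: r(k, z) =?= r(k, r(node(k, k), k)).
Decompose r/2: k =?= k,  z =?= r(node(k, k), k).
Delete trivial equation k =?= k.
Bind z := r(node(k, k), k).
MGU = { q -> k, z -> r(node(k, k), k) }, so q -> k.

k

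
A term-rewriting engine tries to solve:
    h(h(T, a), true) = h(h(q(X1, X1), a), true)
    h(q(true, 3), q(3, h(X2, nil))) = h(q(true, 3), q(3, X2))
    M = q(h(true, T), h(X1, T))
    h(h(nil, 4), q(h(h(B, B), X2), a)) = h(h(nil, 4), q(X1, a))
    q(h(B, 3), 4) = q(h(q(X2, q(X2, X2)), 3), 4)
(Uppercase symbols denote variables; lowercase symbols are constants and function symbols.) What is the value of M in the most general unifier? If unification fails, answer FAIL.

FAIL

Decompose h/2: h(T, a) = h(q(X1, X1), a),  true = true.
Decompose h/2: T = q(X1, X1),  a = a.
Bind T := q(X1, X1); substituting into the one remaining equation that mentions T gives: M = q(h(true, q(X1, X1)), h(X1, q(X1, X1))).
Delete trivial equation a = a.
Delete trivial equation true = true.
Decompose h/2: q(true, 3) = q(true, 3),  q(3, h(X2, nil)) = q(3, X2).
Delete trivial equation q(true, 3) = q(true, 3).
Decompose q/2: 3 = 3,  h(X2, nil) = X2.
Delete trivial equation 3 = 3.
Occurs check fails: X2 occurs in h(X2, nil); the equation X2 = h(X2, nil) has no finite solution.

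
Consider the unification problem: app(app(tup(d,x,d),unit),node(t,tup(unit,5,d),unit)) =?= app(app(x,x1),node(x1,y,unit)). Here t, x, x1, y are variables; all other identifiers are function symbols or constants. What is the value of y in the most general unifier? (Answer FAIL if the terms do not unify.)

Decompose app/2: app(tup(d,x,d),unit) =?= app(x,x1),  node(t,tup(unit,5,d),unit) =?= node(x1,y,unit).
Decompose app/2: tup(d,x,d) =?= x,  unit =?= x1.
Occurs check fails: x occurs in tup(d,x,d); the equation x =?= tup(d,x,d) has no finite solution.

FAIL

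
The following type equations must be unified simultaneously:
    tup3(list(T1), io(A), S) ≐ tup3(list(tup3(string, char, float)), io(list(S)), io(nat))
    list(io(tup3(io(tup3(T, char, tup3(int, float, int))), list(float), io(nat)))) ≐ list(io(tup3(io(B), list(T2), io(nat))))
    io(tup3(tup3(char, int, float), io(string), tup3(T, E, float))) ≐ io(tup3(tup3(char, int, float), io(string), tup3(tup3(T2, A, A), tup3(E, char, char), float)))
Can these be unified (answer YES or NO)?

Decompose tup3/3: list(T1) ≐ list(tup3(string, char, float)),  io(A) ≐ io(list(S)),  S ≐ io(nat).
Decompose list/1: T1 ≐ tup3(string, char, float).
Bind T1 := tup3(string, char, float); no other remaining equation mentions T1.
Decompose io/1: A ≐ list(S).
Bind A := list(S); substituting into the one remaining equation that mentions A gives: io(tup3(tup3(char, int, float), io(string), tup3(T, E, float))) ≐ io(tup3(tup3(char, int, float), io(string), tup3(tup3(T2, list(S), list(S)), tup3(E, char, char), float))).
Bind S := io(nat); substituting into the one remaining equation that mentions S gives: io(tup3(tup3(char, int, float), io(string), tup3(T, E, float))) ≐ io(tup3(tup3(char, int, float), io(string), tup3(tup3(T2, list(io(nat)), list(io(nat))), tup3(E, char, char), float))). Substituting into the earlier binding gives A := list(io(nat)).
Decompose list/1: io(tup3(io(tup3(T, char, tup3(int, float, int))), list(float), io(nat))) ≐ io(tup3(io(B), list(T2), io(nat))).
Decompose io/1: tup3(io(tup3(T, char, tup3(int, float, int))), list(float), io(nat)) ≐ tup3(io(B), list(T2), io(nat)).
Decompose tup3/3: io(tup3(T, char, tup3(int, float, int))) ≐ io(B),  list(float) ≐ list(T2),  io(nat) ≐ io(nat).
Decompose io/1: tup3(T, char, tup3(int, float, int)) ≐ B.
Bind B := tup3(T, char, tup3(int, float, int)); no other remaining equation mentions B.
Decompose list/1: float ≐ T2.
Bind T2 := float; substituting into the one remaining equation that mentions T2 gives: io(tup3(tup3(char, int, float), io(string), tup3(T, E, float))) ≐ io(tup3(tup3(char, int, float), io(string), tup3(tup3(float, list(io(nat)), list(io(nat))), tup3(E, char, char), float))).
Delete trivial equation io(nat) ≐ io(nat).
Decompose io/1: tup3(tup3(char, int, float), io(string), tup3(T, E, float)) ≐ tup3(tup3(char, int, float), io(string), tup3(tup3(float, list(io(nat)), list(io(nat))), tup3(E, char, char), float)).
Decompose tup3/3: tup3(char, int, float) ≐ tup3(char, int, float),  io(string) ≐ io(string),  tup3(T, E, float) ≐ tup3(tup3(float, list(io(nat)), list(io(nat))), tup3(E, char, char), float).
Delete trivial equation tup3(char, int, float) ≐ tup3(char, int, float).
Delete trivial equation io(string) ≐ io(string).
Decompose tup3/3: T ≐ tup3(float, list(io(nat)), list(io(nat))),  E ≐ tup3(E, char, char),  float ≐ float.
Bind T := tup3(float, list(io(nat)), list(io(nat))); no other remaining equation mentions T. Substituting into the earlier binding gives B := tup3(tup3(float, list(io(nat)), list(io(nat))), char, tup3(int, float, int)).
Occurs check fails: E occurs in tup3(E, char, char); the equation E ≐ tup3(E, char, char) has no finite solution.

NO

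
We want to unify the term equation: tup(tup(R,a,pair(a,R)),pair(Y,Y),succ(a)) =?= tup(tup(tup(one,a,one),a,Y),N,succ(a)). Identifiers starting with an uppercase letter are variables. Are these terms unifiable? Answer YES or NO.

YES

Decompose tup/3: tup(R,a,pair(a,R)) =?= tup(tup(one,a,one),a,Y),  pair(Y,Y) =?= N,  succ(a) =?= succ(a).
Decompose tup/3: R =?= tup(one,a,one),  a =?= a,  pair(a,R) =?= Y.
Bind R := tup(one,a,one); substituting into the one remaining equation that mentions R gives: pair(a,tup(one,a,one)) =?= Y.
Delete trivial equation a =?= a.
Bind Y := pair(a,tup(one,a,one)); substituting into the one remaining equation that mentions Y gives: pair(pair(a,tup(one,a,one)),pair(a,tup(one,a,one))) =?= N.
Bind N := pair(pair(a,tup(one,a,one)),pair(a,tup(one,a,one))); no other remaining equation mentions N.
Delete trivial equation succ(a) =?= succ(a).
No equations remain and no clash or occurs-check failure arose, so a unifier exists.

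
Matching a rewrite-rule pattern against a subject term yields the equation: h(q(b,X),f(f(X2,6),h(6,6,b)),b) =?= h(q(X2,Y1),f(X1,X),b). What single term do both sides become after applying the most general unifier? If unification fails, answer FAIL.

h(q(b,h(6,6,b)),f(f(b,6),h(6,6,b)),b)

Decompose h/3: q(b,X) =?= q(X2,Y1),  f(f(X2,6),h(6,6,b)) =?= f(X1,X),  b =?= b.
Decompose q/2: b =?= X2,  X =?= Y1.
Bind X2 := b; substituting into the one remaining equation that mentions X2 gives: f(f(b,6),h(6,6,b)) =?= f(X1,X).
Bind X := Y1; substituting into the one remaining equation that mentions X gives: f(f(b,6),h(6,6,b)) =?= f(X1,Y1).
Decompose f/2: f(b,6) =?= X1,  h(6,6,b) =?= Y1.
Bind X1 := f(b,6); no other remaining equation mentions X1.
Bind Y1 := h(6,6,b); no other remaining equation mentions Y1. Substituting into the earlier binding gives X := h(6,6,b).
Delete trivial equation b =?= b.
Applying the MGU to either side gives h(q(b,h(6,6,b)),f(f(b,6),h(6,6,b)),b).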